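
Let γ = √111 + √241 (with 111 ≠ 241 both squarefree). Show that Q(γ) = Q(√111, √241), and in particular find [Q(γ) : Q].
[Q(γ) : Q] = 4 (equivalently, Q(γ) = Q(√111, √241))

Obviously Q(γ) ⊆ Q(√111, √241), and [Q(√111, √241):Q] = 4 (since 111, 241 are distinct squarefree integers > 1 with 26751 not a perfect square). To show equality we compute the minimal polynomial of γ. From γ = √111 + √241: γ^2 = 111 + 2√(26751) + 241 = 352 + 2√(26751), so γ^2 - 352 = 2√(26751); squaring, (γ^2 - 352)^2 = 4·26751, i.e. γ^4 - 704γ^2 + 123904 - 107004 = 0, i.e. γ^4 - 704γ^2 + 16900 = 0. So γ is a root of x^4 - 704x^2 + 16900. This polynomial is irreducible over Q: it has no rational root (each ±√111 ± √241 is irrational), and any factorization into two quadratics over Q would force √(26751) ∈ Q (pairing opposite roots) or √111, √241 ∈ Q (other pairings), all impossible. Hence [Q(γ):Q] = 4 = [Q(√111, √241):Q], so Q(γ) = Q(√111, √241).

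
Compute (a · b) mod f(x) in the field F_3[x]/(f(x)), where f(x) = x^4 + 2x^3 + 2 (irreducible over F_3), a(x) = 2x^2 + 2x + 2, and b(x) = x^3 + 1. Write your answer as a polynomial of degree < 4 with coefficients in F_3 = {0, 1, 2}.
a · b ≡ 2x^2 + x (mod f(x))

Multiply in F_3[x]: a(x)·b(x) = (2x^2 + 2x + 2)·(x^3 + 1) = 2x^5 + 2x^4 + 2x^3 + 2x^2 + 2x + 2. This has degree ≥ 4, so divide by f(x) over F_3: 2x^5 + 2x^4 + 2x^3 + 2x^2 + 2x + 2 = (2x + 1)·(x^4 + 2x^3 + 2) + (2x^2 + x). Hence a·b ≡ 2x^2 + x (mod f). (F_3[x]/(f) is a field with 3^4 = 81 elements since f is irreducible of degree 4.)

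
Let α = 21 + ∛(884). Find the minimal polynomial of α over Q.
m_α(x) = x^3 - 63x^2 + 1323x - 10145

Set β = α - 21 = ∛(884), so β^3 = 884. Then (α - 21)^3 - 884 = 0, i.e. α is a root of g(x) = (x - 21)^3 - 884 = x^3 - 63x^2 + 1323x - 10145. Since g(x) = h(x - 21) where h(x) = x^3 - 884, and h is irreducible over Q (because 884 is not a perfect cube, so h has no rational root, and a monic cubic with no rational root is irreducible), g is also irreducible (irreducibility is preserved under the substitution x → x - 21). Hence m_α(x) = x^3 - 63x^2 + 1323x - 10145.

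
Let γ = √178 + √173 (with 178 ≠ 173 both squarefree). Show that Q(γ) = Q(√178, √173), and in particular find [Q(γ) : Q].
[Q(γ) : Q] = 4 (equivalently, Q(γ) = Q(√178, √173))

Obviously Q(γ) ⊆ Q(√178, √173), and [Q(√178, √173):Q] = 4 (since 178, 173 are distinct squarefree integers > 1 with 30794 not a perfect square). To show equality we compute the minimal polynomial of γ. From γ = √178 + √173: γ^2 = 178 + 2√(30794) + 173 = 351 + 2√(30794), so γ^2 - 351 = 2√(30794); squaring, (γ^2 - 351)^2 = 4·30794, i.e. γ^4 - 702γ^2 + 123201 - 123176 = 0, i.e. γ^4 - 702γ^2 + 25 = 0. So γ is a root of x^4 - 702x^2 + 25. This polynomial is irreducible over Q: it has no rational root (each ±√178 ± √173 is irrational), and any factorization into two quadratics over Q would force √(30794) ∈ Q (pairing opposite roots) or √178, √173 ∈ Q (other pairings), all impossible. Hence [Q(γ):Q] = 4 = [Q(√178, √173):Q], so Q(γ) = Q(√178, √173).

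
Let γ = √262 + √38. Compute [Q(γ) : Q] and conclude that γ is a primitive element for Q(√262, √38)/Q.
[Q(γ) : Q] = 4 (equivalently, Q(γ) = Q(√262, √38))

Obviously Q(γ) ⊆ Q(√262, √38), and [Q(√262, √38):Q] = 4 (since 262, 38 are distinct squarefree integers > 1 with 9956 not a perfect square). To show equality we compute the minimal polynomial of γ. From γ = √262 + √38: γ^2 = 262 + 2√(9956) + 38 = 300 + 2√(9956), so γ^2 - 300 = 2√(9956); squaring, (γ^2 - 300)^2 = 4·9956, i.e. γ^4 - 600γ^2 + 90000 - 39824 = 0, i.e. γ^4 - 600γ^2 + 50176 = 0. So γ is a root of x^4 - 600x^2 + 50176. This polynomial is irreducible over Q: it has no rational root (each ±√262 ± √38 is irrational), and any factorization into two quadratics over Q would force √(9956) ∈ Q (pairing opposite roots) or √262, √38 ∈ Q (other pairings), all impossible. Hence [Q(γ):Q] = 4 = [Q(√262, √38):Q], so Q(γ) = Q(√262, √38).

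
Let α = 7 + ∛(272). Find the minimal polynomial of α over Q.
m_α(x) = x^3 - 21x^2 + 147x - 615

Set β = α - 7 = ∛(272), so β^3 = 272. Then (α - 7)^3 - 272 = 0, i.e. α is a root of g(x) = (x - 7)^3 - 272 = x^3 - 21x^2 + 147x - 615. Since g(x) = h(x - 7) where h(x) = x^3 - 272, and h is irreducible over Q (because 272 is not a perfect cube, so h has no rational root, and a monic cubic with no rational root is irreducible), g is also irreducible (irreducibility is preserved under the substitution x → x - 7). Hence m_α(x) = x^3 - 21x^2 + 147x - 615.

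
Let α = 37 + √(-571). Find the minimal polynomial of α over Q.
m_α(x) = x^2 - 74x + 1940

From α - 37 = √(-571), squaring gives (α - 37)^2 = -571, i.e. α^2 - 74α + 1369 = -571, so α^2 - 74α + 1940 = 0. The discriminant of x^2 - 74x + 1940 is (-74)^2 - 4·(1940) = 5476 - 7760 = -2284, and 4·(-571) is not a perfect square in Q since -571 is squarefree and ≠ 1. Hence x^2 - 74x + 1940 is irreducible over Q and is the minimal polynomial of α.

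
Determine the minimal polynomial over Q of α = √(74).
m_α(x) = x^2 - 74

α satisfies α^2 - 74 = 0, so x^2 - 74 annihilates α. Since d = 74 is squarefree and ≠ 1, it is not a perfect square in Q, so x^2 - 74 has no rational root and is therefore irreducible over Q (a degree-2 polynomial over a field is irreducible iff it has no root). Hence m_α(x) = x^2 - 74.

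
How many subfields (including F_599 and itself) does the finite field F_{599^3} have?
F_{599^3} has 2 subfields

The subfields of F_{p^n} are exactly the fields F_{p^d} for d | n (each is the fixed field of the unique index-d subgroup of Gal(F_{p^n}/F_p) ≅ Z/nZ). The divisors of n = 3 are {1, 3}, giving 2 subfields: F_{599^1}, F_{599^3}.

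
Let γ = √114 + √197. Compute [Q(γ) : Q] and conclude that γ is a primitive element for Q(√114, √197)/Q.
[Q(γ) : Q] = 4 (equivalently, Q(γ) = Q(√114, √197))

Obviously Q(γ) ⊆ Q(√114, √197), and [Q(√114, √197):Q] = 4 (since 114, 197 are distinct squarefree integers > 1 with 22458 not a perfect square). To show equality we compute the minimal polynomial of γ. From γ = √114 + √197: γ^2 = 114 + 2√(22458) + 197 = 311 + 2√(22458), so γ^2 - 311 = 2√(22458); squaring, (γ^2 - 311)^2 = 4·22458, i.e. γ^4 - 622γ^2 + 96721 - 89832 = 0, i.e. γ^4 - 622γ^2 + 6889 = 0. So γ is a root of x^4 - 622x^2 + 6889. This polynomial is irreducible over Q: it has no rational root (each ±√114 ± √197 is irrational), and any factorization into two quadratics over Q would force √(22458) ∈ Q (pairing opposite roots) or √114, √197 ∈ Q (other pairings), all impossible. Hence [Q(γ):Q] = 4 = [Q(√114, √197):Q], so Q(γ) = Q(√114, √197).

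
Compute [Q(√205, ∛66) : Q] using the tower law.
[Q(√205, ∛66) : Q] = 6

Let L = Q(√205, ∛66). Since Q(√205) ⊂ L and [Q(√205):Q] = 2, the tower law gives 2 | [L:Q]. Likewise Q(∛66) ⊂ L with [Q(∛66):Q] = 3 (because 66 is not a perfect cube), so 3 | [L:Q]. As gcd(2,3) = 1, [L:Q] is divisible by 6. Conversely L is generated over Q by √205 and ∛66, so [L:Q] ≤ 2·3 = 6. Therefore [Q(√205, ∛66) : Q] = 6.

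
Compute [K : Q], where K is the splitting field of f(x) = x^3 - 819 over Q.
[K : Q] = 6

The roots of x^3 - 819 are ∛819, ω∛819, ω^2∛819 where ω = e^(2πi/3) is a primitive cube root of unity, so K = Q(∛819, ω). Now [Q(∛819):Q] = 3 (since 819 is not a perfect cube, x^3 - 819 is irreducible) and [Q(ω):Q] = 2. Both 2 and 3 divide [K:Q], and [K:Q] ≤ 3·2 = 6, so [K:Q] = 6. (Equivalently: Q(∛819) ⊂ R but ω ∉ R, so [K : Q(∛819)] = 2.)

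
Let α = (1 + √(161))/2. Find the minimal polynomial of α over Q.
m_α(x) = x^2 - x - 40

From 2α - 1 = √(161), squaring gives (2α - 1)^2 = 161, i.e. 4α^2 - 4α + 1 = 161, so α^2 - α + (1 - 161)/4 = 0. Since 161 ≡ 1 (mod 4), (1 - 161)/4 = -40 ∈ Z. The polynomial x^2 - x - 40 has discriminant 1 - 4·(-40) = 161, which is not a perfect square in Q (d = 161 is squarefree and ≠ 1), so x^2 - x - 40 is irreducible over Q. It is the minimal polynomial of α.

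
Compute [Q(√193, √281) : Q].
[Q(√193, √281) : Q] = 4

[Q(√193):Q] = 2 (min poly x^2 - 193, irreducible since 193 is squarefree > 1). For the top step, suppose √281 ∈ Q(√193), say √281 = c + d√193 with c, d ∈ Q. Squaring: 281 = c^2 + 193d^2 + 2cd√193. Since √193 ∉ Q this forces 2cd = 0. If d = 0 then √281 = c ∈ Q, contradicting 281 squarefree > 1. If c = 0 then 281 = 193d^2, so 193·281 = (193d)^2 is a perfect square in Q — but 193·281 = 54233 is not a perfect square (since 193 and 281 are distinct squarefree integers). Contradiction. Hence √281 ∉ Q(√193), so x^2 - 281 stays irreducible over Q(√193) and [Q(√193, √281) : Q(√193)] = 2. By the tower law, [Q(√193, √281) : Q] = 2 · 2 = 4.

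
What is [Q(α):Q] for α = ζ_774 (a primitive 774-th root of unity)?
[Q(α):Q] = 252

The minimal polynomial of ζ_774 over Q is the 774-th cyclotomic polynomial Φ_774(x), which is irreducible over Q and has degree φ(774) = 252. Hence [Q(α):Q] = φ(774) = 252.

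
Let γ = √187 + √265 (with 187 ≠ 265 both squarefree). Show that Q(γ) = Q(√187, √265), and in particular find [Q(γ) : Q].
[Q(γ) : Q] = 4 (equivalently, Q(γ) = Q(√187, √265))

Obviously Q(γ) ⊆ Q(√187, √265), and [Q(√187, √265):Q] = 4 (since 187, 265 are distinct squarefree integers > 1 with 49555 not a perfect square). To show equality we compute the minimal polynomial of γ. From γ = √187 + √265: γ^2 = 187 + 2√(49555) + 265 = 452 + 2√(49555), so γ^2 - 452 = 2√(49555); squaring, (γ^2 - 452)^2 = 4·49555, i.e. γ^4 - 904γ^2 + 204304 - 198220 = 0, i.e. γ^4 - 904γ^2 + 6084 = 0. So γ is a root of x^4 - 904x^2 + 6084. This polynomial is irreducible over Q: it has no rational root (each ±√187 ± √265 is irrational), and any factorization into two quadratics over Q would force √(49555) ∈ Q (pairing opposite roots) or √187, √265 ∈ Q (other pairings), all impossible. Hence [Q(γ):Q] = 4 = [Q(√187, √265):Q], so Q(γ) = Q(√187, √265).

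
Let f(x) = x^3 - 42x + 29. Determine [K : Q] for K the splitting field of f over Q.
[K : Q] = 6

By the rational root test, any rational root of the monic integer polynomial f(x) = x^3 - 42x + 29 must be an integer dividing the constant term 29, i.e. one of ±{1, 29}. Evaluating: f(1) = -12, f(-1) = 70, f(29) = 23200, f(-29) = -23142; none is 0, so f has no rational root and is therefore irreducible over Q (a cubic with no linear factor over a field is irreducible). For an irreducible cubic, the Galois group is A_3 or S_3 according as the discriminant disc(f) = -4a^3 - 27b^2 = -4·(-42)^3 - 27·(29)^2 = 273645 is or is not a square in Q. Here disc(f) = 273645 is not a perfect square in Q, so the Galois group of f over Q is not contained in A_3 and must be all of S_3. The splitting field has degree |S_3| = 6 over Q, so [K : Q] = 6.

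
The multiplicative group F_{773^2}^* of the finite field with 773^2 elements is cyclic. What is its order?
|F_{773^2}^*| = 597528

F_{773^2} has 773^2 = 597529 elements; its multiplicative group consists of all nonzero elements, so |F_{773^2}^*| = 597529 - 1 = 597528. (It is cyclic since any finite subgroup of the multiplicative group of a field is cyclic.)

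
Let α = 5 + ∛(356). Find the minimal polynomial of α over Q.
m_α(x) = x^3 - 15x^2 + 75x - 481

Set β = α - 5 = ∛(356), so β^3 = 356. Then (α - 5)^3 - 356 = 0, i.e. α is a root of g(x) = (x - 5)^3 - 356 = x^3 - 15x^2 + 75x - 481. Since g(x) = h(x - 5) where h(x) = x^3 - 356, and h is irreducible over Q (because 356 is not a perfect cube, so h has no rational root, and a monic cubic with no rational root is irreducible), g is also irreducible (irreducibility is preserved under the substitution x → x - 5). Hence m_α(x) = x^3 - 15x^2 + 75x - 481.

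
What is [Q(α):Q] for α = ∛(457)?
[Q(α):Q] = 3

The minimal polynomial of α is x^3 - 457, irreducible over Q since 457 is not a perfect cube (so x^3 - 457 has no rational root). Hence [Q(α):Q] = deg(m_α) = 3.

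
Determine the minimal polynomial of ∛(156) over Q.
m_α(x) = x^3 - 156

α satisfies α^3 = 156, so x^3 - 156 annihilates α. By the rational root test, a rational root p/q (in lowest terms) of x^3 - 156 would satisfy p^3 = 156 q^3, forcing q = 1 and p^3 = 156; but 156 is not a perfect cube, contradiction. A monic cubic over Q with no rational root is irreducible (any nontrivial factorization would include a linear factor). Hence x^3 - 156 is the minimal polynomial of α, and in particular [Q(α):Q] = 3.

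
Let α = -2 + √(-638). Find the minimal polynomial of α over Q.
m_α(x) = x^2 + 4x + 642

From α + 2 = √(-638), squaring gives (α + 2)^2 = -638, i.e. α^2 + 4α + 4 = -638, so α^2 + 4α + 642 = 0. The discriminant of x^2 + 4x + 642 is (4)^2 - 4·(642) = 16 - 2568 = -2552, and 4·(-638) is not a perfect square in Q since -638 is squarefree and ≠ 1. Hence x^2 + 4x + 642 is irreducible over Q and is the minimal polynomial of α.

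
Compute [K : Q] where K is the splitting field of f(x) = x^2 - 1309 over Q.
[K : Q] = 2

f(x) = x^2 - 1309 factors as (x - √1309)(x + √1309). The splitting field is K = Q(√1309). Since 1309 is squarefree and > 1, it is not a perfect square, so x^2 - 1309 is irreducible over Q and [Q(√1309) : Q] = 2. Hence [K : Q] = 2.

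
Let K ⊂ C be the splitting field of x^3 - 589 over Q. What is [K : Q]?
[K : Q] = 6

The roots of x^3 - 589 are ∛589, ω∛589, ω^2∛589 where ω = e^(2πi/3) is a primitive cube root of unity, so K = Q(∛589, ω). Now [Q(∛589):Q] = 3 (since 589 is not a perfect cube, x^3 - 589 is irreducible) and [Q(ω):Q] = 2. Both 2 and 3 divide [K:Q], and [K:Q] ≤ 3·2 = 6, so [K:Q] = 6. (Equivalently: Q(∛589) ⊂ R but ω ∉ R, so [K : Q(∛589)] = 2.)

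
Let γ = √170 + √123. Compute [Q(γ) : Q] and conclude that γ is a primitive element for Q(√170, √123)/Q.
[Q(γ) : Q] = 4 (equivalently, Q(γ) = Q(√170, √123))

Obviously Q(γ) ⊆ Q(√170, √123), and [Q(√170, √123):Q] = 4 (since 170, 123 are distinct squarefree integers > 1 with 20910 not a perfect square). To show equality we compute the minimal polynomial of γ. From γ = √170 + √123: γ^2 = 170 + 2√(20910) + 123 = 293 + 2√(20910), so γ^2 - 293 = 2√(20910); squaring, (γ^2 - 293)^2 = 4·20910, i.e. γ^4 - 586γ^2 + 85849 - 83640 = 0, i.e. γ^4 - 586γ^2 + 2209 = 0. So γ is a root of x^4 - 586x^2 + 2209. This polynomial is irreducible over Q: it has no rational root (each ±√170 ± √123 is irrational), and any factorization into two quadratics over Q would force √(20910) ∈ Q (pairing opposite roots) or √170, √123 ∈ Q (other pairings), all impossible. Hence [Q(γ):Q] = 4 = [Q(√170, √123):Q], so Q(γ) = Q(√170, √123).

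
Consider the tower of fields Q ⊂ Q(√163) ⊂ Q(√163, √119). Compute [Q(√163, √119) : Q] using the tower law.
[Q(√163, √119) : Q] = 4

[Q(√163):Q] = 2 (min poly x^2 - 163, irreducible since 163 is squarefree > 1). For the top step, suppose √119 ∈ Q(√163), say √119 = c + d√163 with c, d ∈ Q. Squaring: 119 = c^2 + 163d^2 + 2cd√163. Since √163 ∉ Q this forces 2cd = 0. If d = 0 then √119 = c ∈ Q, contradicting 119 squarefree > 1. If c = 0 then 119 = 163d^2, so 163·119 = (163d)^2 is a perfect square in Q — but 163·119 = 19397 is not a perfect square (since 163 and 119 are distinct squarefree integers). Contradiction. Hence √119 ∉ Q(√163), so x^2 - 119 stays irreducible over Q(√163) and [Q(√163, √119) : Q(√163)] = 2. By the tower law, [Q(√163, √119) : Q] = 2 · 2 = 4.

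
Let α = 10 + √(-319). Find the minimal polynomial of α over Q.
m_α(x) = x^2 - 20x + 419

From α - 10 = √(-319), squaring gives (α - 10)^2 = -319, i.e. α^2 - 20α + 100 = -319, so α^2 - 20α + 419 = 0. The discriminant of x^2 - 20x + 419 is (-20)^2 - 4·(419) = 400 - 1676 = -1276, and 4·(-319) is not a perfect square in Q since -319 is squarefree and ≠ 1. Hence x^2 - 20x + 419 is irreducible over Q and is the minimal polynomial of α.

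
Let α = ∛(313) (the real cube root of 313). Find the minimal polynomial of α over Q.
m_α(x) = x^3 - 313

α satisfies α^3 = 313, so x^3 - 313 annihilates α. By the rational root test, a rational root p/q (in lowest terms) of x^3 - 313 would satisfy p^3 = 313 q^3, forcing q = 1 and p^3 = 313; but 313 is not a perfect cube, contradiction. A monic cubic over Q with no rational root is irreducible (any nontrivial factorization would include a linear factor). Hence x^3 - 313 is the minimal polynomial of α, and in particular [Q(α):Q] = 3.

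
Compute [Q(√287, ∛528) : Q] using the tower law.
[Q(√287, ∛528) : Q] = 6

Let L = Q(√287, ∛528). Since Q(√287) ⊂ L and [Q(√287):Q] = 2, the tower law gives 2 | [L:Q]. Likewise Q(∛528) ⊂ L with [Q(∛528):Q] = 3 (because 528 is not a perfect cube), so 3 | [L:Q]. As gcd(2,3) = 1, [L:Q] is divisible by 6. Conversely L is generated over Q by √287 and ∛528, so [L:Q] ≤ 2·3 = 6. Therefore [Q(√287, ∛528) : Q] = 6.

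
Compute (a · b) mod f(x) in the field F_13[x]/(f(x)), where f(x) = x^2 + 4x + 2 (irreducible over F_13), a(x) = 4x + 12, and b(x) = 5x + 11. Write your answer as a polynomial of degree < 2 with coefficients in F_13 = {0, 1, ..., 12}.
a · b ≡ 11x + 1 (mod f(x))

Multiply in F_13[x]: a(x)·b(x) = (4x + 12)·(5x + 11) = 7x^2 + 2. This has degree ≥ 2, so divide by f(x) over F_13: 7x^2 + 2 = (7)·(x^2 + 4x + 2) + (11x + 1). Hence a·b ≡ 11x + 1 (mod f). (F_13[x]/(f) is a field with 13^2 = 169 elements since f is irreducible of degree 2.)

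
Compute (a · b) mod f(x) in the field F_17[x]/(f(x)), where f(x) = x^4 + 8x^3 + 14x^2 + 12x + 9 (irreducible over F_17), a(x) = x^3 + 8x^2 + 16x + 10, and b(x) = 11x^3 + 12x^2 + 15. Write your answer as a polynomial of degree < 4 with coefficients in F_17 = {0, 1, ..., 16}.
a · b ≡ 11x^3 + 12x^2 + 4x + 3 (mod f(x))

Multiply in F_17[x]: a(x)·b(x) = (x^3 + 8x^2 + 16x + 10)·(11x^3 + 12x^2 + 15) = 11x^6 + 15x^5 + 11x^3 + 2x^2 + 2x + 14. This has degree ≥ 4, so divide by f(x) over F_17: 11x^6 + 15x^5 + 11x^3 + 2x^2 + 2x + 14 = (11x^2 + 12x + 5)·(x^4 + 8x^3 + 14x^2 + 12x + 9) + (11x^3 + 12x^2 + 4x + 3). Hence a·b ≡ 11x^3 + 12x^2 + 4x + 3 (mod f). (F_17[x]/(f) is a field with 17^4 = 83521 elements since f is irreducible of degree 4.)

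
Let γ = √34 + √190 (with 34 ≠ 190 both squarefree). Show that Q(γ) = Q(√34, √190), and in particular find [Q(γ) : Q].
[Q(γ) : Q] = 4 (equivalently, Q(γ) = Q(√34, √190))

Obviously Q(γ) ⊆ Q(√34, √190), and [Q(√34, √190):Q] = 4 (since 34, 190 are distinct squarefree integers > 1 with 6460 not a perfect square). To show equality we compute the minimal polynomial of γ. From γ = √34 + √190: γ^2 = 34 + 2√(6460) + 190 = 224 + 2√(6460), so γ^2 - 224 = 2√(6460); squaring, (γ^2 - 224)^2 = 4·6460, i.e. γ^4 - 448γ^2 + 50176 - 25840 = 0, i.e. γ^4 - 448γ^2 + 24336 = 0. So γ is a root of x^4 - 448x^2 + 24336. This polynomial is irreducible over Q: it has no rational root (each ±√34 ± √190 is irrational), and any factorization into two quadratics over Q would force √(6460) ∈ Q (pairing opposite roots) or √34, √190 ∈ Q (other pairings), all impossible. Hence [Q(γ):Q] = 4 = [Q(√34, √190):Q], so Q(γ) = Q(√34, √190).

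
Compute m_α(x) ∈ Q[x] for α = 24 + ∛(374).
m_α(x) = x^3 - 72x^2 + 1728x - 14198

Set β = α - 24 = ∛(374), so β^3 = 374. Then (α - 24)^3 - 374 = 0, i.e. α is a root of g(x) = (x - 24)^3 - 374 = x^3 - 72x^2 + 1728x - 14198. Since g(x) = h(x - 24) where h(x) = x^3 - 374, and h is irreducible over Q (because 374 is not a perfect cube, so h has no rational root, and a monic cubic with no rational root is irreducible), g is also irreducible (irreducibility is preserved under the substitution x → x - 24). Hence m_α(x) = x^3 - 72x^2 + 1728x - 14198.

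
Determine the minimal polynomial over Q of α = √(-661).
m_α(x) = x^2 + 661

α satisfies α^2 + 661 = 0, so x^2 + 661 annihilates α. Since d = -661 is squarefree and ≠ 1, it is not a perfect square in Q, so x^2 + 661 has no rational root and is therefore irreducible over Q (a degree-2 polynomial over a field is irreducible iff it has no root). Hence m_α(x) = x^2 + 661.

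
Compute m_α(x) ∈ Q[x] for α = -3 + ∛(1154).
m_α(x) = x^3 + 9x^2 + 27x - 1127

Set β = α + 3 = ∛(1154), so β^3 = 1154. Then (α + 3)^3 - 1154 = 0, i.e. α is a root of g(x) = (x + 3)^3 - 1154 = x^3 + 9x^2 + 27x - 1127. Since g(x) = h(x + 3) where h(x) = x^3 - 1154, and h is irreducible over Q (because 1154 is not a perfect cube, so h has no rational root, and a monic cubic with no rational root is irreducible), g is also irreducible (irreducibility is preserved under the substitution x → x + 3). Hence m_α(x) = x^3 + 9x^2 + 27x - 1127.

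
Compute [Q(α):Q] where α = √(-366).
[Q(α):Q] = 2

[Q(α):Q] equals the degree of the minimal polynomial of α. Here α^2 = -366 and x^2 + 366 is irreducible (d = -366 is squarefree, ≠ 1, hence not a square), so deg(m_α) = 2. Thus [Q(α):Q] = 2.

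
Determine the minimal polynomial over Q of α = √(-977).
m_α(x) = x^2 + 977

α satisfies α^2 + 977 = 0, so x^2 + 977 annihilates α. Since d = -977 is squarefree and ≠ 1, it is not a perfect square in Q, so x^2 + 977 has no rational root and is therefore irreducible over Q (a degree-2 polynomial over a field is irreducible iff it has no root). Hence m_α(x) = x^2 + 977.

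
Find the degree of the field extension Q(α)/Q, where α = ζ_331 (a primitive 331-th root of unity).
[Q(α):Q] = 330

The minimal polynomial of ζ_331 over Q is the 331-th cyclotomic polynomial Φ_331(x), which is irreducible over Q and has degree φ(331) = 330. Hence [Q(α):Q] = φ(331) = 330.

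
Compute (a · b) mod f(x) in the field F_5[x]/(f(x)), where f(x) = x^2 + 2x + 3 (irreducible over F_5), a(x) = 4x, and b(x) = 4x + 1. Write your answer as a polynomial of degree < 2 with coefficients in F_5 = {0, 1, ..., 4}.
a · b ≡ 2x + 2 (mod f(x))

Multiply in F_5[x]: a(x)·b(x) = (4x)·(4x + 1) = x^2 + 4x. This has degree ≥ 2, so divide by f(x) over F_5: x^2 + 4x = (1)·(x^2 + 2x + 3) + (2x + 2). Hence a·b ≡ 2x + 2 (mod f). (F_5[x]/(f) is a field with 5^2 = 25 elements since f is irreducible of degree 2.)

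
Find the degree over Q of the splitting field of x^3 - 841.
[K : Q] = 6

The roots of x^3 - 841 are ∛841, ω∛841, ω^2∛841 where ω = e^(2πi/3) is a primitive cube root of unity, so K = Q(∛841, ω). Now [Q(∛841):Q] = 3 (since 841 is not a perfect cube, x^3 - 841 is irreducible) and [Q(ω):Q] = 2. Both 2 and 3 divide [K:Q], and [K:Q] ≤ 3·2 = 6, so [K:Q] = 6. (Equivalently: Q(∛841) ⊂ R but ω ∉ R, so [K : Q(∛841)] = 2.)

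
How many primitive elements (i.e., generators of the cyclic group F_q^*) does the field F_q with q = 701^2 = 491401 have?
There are φ(491400) = 103680 primitive elements

F_q^* is cyclic of order q - 1 = 491400. A cyclic group of order m has exactly φ(m) generators. Here m = 491400 = 2^3 · 3^3 · 5^2 · 7 · 13, so the number of primitive elements is φ(491400) = 103680.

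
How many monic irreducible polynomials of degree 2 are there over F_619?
There are 191271 monic irreducible polynomials of degree 2 over F_619

Each element of F_{619^2} that lies in no proper subfield is a root of exactly one monic irreducible of degree 2 over F_619, and each such polynomial has 2 distinct roots in F_{619^2}. By Möbius inversion the count is N_619(2) = (1/2) Σ_{d|2} μ(2/d) · 619^d = (1/2)(μ(2)·619^1 + μ(1)·619^2) = 382542/2 = 191271.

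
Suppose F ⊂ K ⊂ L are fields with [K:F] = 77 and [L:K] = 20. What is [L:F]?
[L:F] = 1540

The tower law says that for any tower of field extensions F ⊂ K ⊂ L with finite degrees, [L:F] = [L:K] · [K:F]. Here this gives [L:F] = 20 · 77 = 1540.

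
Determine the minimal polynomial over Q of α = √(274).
m_α(x) = x^2 - 274

α satisfies α^2 - 274 = 0, so x^2 - 274 annihilates α. Since d = 274 is squarefree and ≠ 1, it is not a perfect square in Q, so x^2 - 274 has no rational root and is therefore irreducible over Q (a degree-2 polynomial over a field is irreducible iff it has no root). Hence m_α(x) = x^2 - 274.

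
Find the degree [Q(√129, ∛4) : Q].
[Q(√129, ∛4) : Q] = 6

Let L = Q(√129, ∛4). Since Q(√129) ⊂ L and [Q(√129):Q] = 2, the tower law gives 2 | [L:Q]. Likewise Q(∛4) ⊂ L with [Q(∛4):Q] = 3 (because 4 is not a perfect cube), so 3 | [L:Q]. As gcd(2,3) = 1, [L:Q] is divisible by 6. Conversely L is generated over Q by √129 and ∛4, so [L:Q] ≤ 2·3 = 6. Therefore [Q(√129, ∛4) : Q] = 6.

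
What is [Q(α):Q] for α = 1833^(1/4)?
[Q(α):Q] = 4

α is a root of x^4 - 1833. By Eisenstein's criterion at the prime p = 3 (which divides the constant term 1833 but p^2 = 9 does not, since 1833 is squarefree), x^4 - 1833 is irreducible over Q. Hence [Q(α):Q] = 4.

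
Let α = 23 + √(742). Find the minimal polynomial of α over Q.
m_α(x) = x^2 - 46x - 213

From α - 23 = √(742), squaring gives (α - 23)^2 = 742, i.e. α^2 - 46α + 529 = 742, so α^2 - 46α - 213 = 0. The discriminant of x^2 - 46x - 213 is (-46)^2 - 4·(-213) = 2116 + 852 = 2968, and 4·(742) is not a perfect square in Q since 742 is squarefree and ≠ 1. Hence x^2 - 46x - 213 is irreducible over Q and is the minimal polynomial of α.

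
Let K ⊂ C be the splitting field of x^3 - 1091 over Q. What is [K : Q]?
[K : Q] = 6

The roots of x^3 - 1091 are ∛1091, ω∛1091, ω^2∛1091 where ω = e^(2πi/3) is a primitive cube root of unity, so K = Q(∛1091, ω). Now [Q(∛1091):Q] = 3 (since 1091 is not a perfect cube, x^3 - 1091 is irreducible) and [Q(ω):Q] = 2. Both 2 and 3 divide [K:Q], and [K:Q] ≤ 3·2 = 6, so [K:Q] = 6. (Equivalently: Q(∛1091) ⊂ R but ω ∉ R, so [K : Q(∛1091)] = 2.)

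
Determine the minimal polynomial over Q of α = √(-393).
m_α(x) = x^2 + 393

α satisfies α^2 + 393 = 0, so x^2 + 393 annihilates α. Since d = -393 is squarefree and ≠ 1, it is not a perfect square in Q, so x^2 + 393 has no rational root and is therefore irreducible over Q (a degree-2 polynomial over a field is irreducible iff it has no root). Hence m_α(x) = x^2 + 393.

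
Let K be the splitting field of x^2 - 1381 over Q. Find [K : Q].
[K : Q] = 2

f(x) = x^2 - 1381 factors as (x - √1381)(x + √1381). The splitting field is K = Q(√1381). Since 1381 is squarefree and > 1, it is not a perfect square, so x^2 - 1381 is irreducible over Q and [Q(√1381) : Q] = 2. Hence [K : Q] = 2.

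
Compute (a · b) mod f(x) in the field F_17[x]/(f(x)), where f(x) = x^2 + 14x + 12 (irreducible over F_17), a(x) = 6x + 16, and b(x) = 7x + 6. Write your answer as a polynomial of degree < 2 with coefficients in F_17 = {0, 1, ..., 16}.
a · b ≡ 2x (mod f(x))

Multiply in F_17[x]: a(x)·b(x) = (6x + 16)·(7x + 6) = 8x^2 + 12x + 11. This has degree ≥ 2, so divide by f(x) over F_17: 8x^2 + 12x + 11 = (8)·(x^2 + 14x + 12) + (2x). Hence a·b ≡ 2x (mod f). (F_17[x]/(f) is a field with 17^2 = 289 elements since f is irreducible of degree 2.)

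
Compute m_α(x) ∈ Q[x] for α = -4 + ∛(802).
m_α(x) = x^3 + 12x^2 + 48x - 738

Set β = α + 4 = ∛(802), so β^3 = 802. Then (α + 4)^3 - 802 = 0, i.e. α is a root of g(x) = (x + 4)^3 - 802 = x^3 + 12x^2 + 48x - 738. Since g(x) = h(x + 4) where h(x) = x^3 - 802, and h is irreducible over Q (because 802 is not a perfect cube, so h has no rational root, and a monic cubic with no rational root is irreducible), g is also irreducible (irreducibility is preserved under the substitution x → x + 4). Hence m_α(x) = x^3 + 12x^2 + 48x - 738.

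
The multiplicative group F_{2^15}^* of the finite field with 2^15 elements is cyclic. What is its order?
|F_{2^15}^*| = 32767

F_{2^15} has 2^15 = 32768 elements; its multiplicative group consists of all nonzero elements, so |F_{2^15}^*| = 32768 - 1 = 32767. (It is cyclic since any finite subgroup of the multiplicative group of a field is cyclic.)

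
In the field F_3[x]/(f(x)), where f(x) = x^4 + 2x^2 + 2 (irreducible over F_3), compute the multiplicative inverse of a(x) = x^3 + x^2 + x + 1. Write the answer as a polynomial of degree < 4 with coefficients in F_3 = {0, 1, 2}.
a(x)^(-1) ≡ x^3 + 2x^2 + 2x + 1 (mod f(x))

Since f is irreducible over F_3, F_3[x]/(f) is a field and a(x) ≠ 0 has an inverse. Apply the extended Euclidean algorithm to f(x) and a(x) in F_3[x]: f(x) = (x + 2)·a(x) + (2x^2);  a(x) = (2x + 2)·(2x^2) + (x + 1);  (2x^2) = (2x + 1)·(x + 1) + (2). The last nonzero remainder is the constant 2 = gcd(f, a) in F_3. Back-substituting through the division chain expresses 2 = s(x)·a(x) + t(x)·f(x) with s(x) ≡ 2x^3 + x^2 + x + 2 (mod f), so (2x^3 + x^2 + x + 2)·a(x) ≡ 2 (mod f). Multiplying by 2^(-1) ≡ 2 in F_3 gives a(x)^(-1) ≡ 2·(2x^3 + x^2 + x + 2) ≡ x^3 + 2x^2 + 2x + 1 (mod f). Check: (x^3 + x^2 + x + 1)·(x^3 + 2x^2 + 2x + 1) = x^6 + 2x^4 + 2x^2 + 1 ≡ 1 (mod x^4 + 2x^2 + 2).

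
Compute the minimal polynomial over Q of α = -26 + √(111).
m_α(x) = x^2 + 52x + 565

From α + 26 = √(111), squaring gives (α + 26)^2 = 111, i.e. α^2 + 52α + 676 = 111, so α^2 + 52α + 565 = 0. The discriminant of x^2 + 52x + 565 is (52)^2 - 4·(565) = 2704 - 2260 = 444, and 4·(111) is not a perfect square in Q since 111 is squarefree and ≠ 1. Hence x^2 + 52x + 565 is irreducible over Q and is the minimal polynomial of α.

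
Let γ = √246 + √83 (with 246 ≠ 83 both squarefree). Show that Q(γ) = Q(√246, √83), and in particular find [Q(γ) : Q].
[Q(γ) : Q] = 4 (equivalently, Q(γ) = Q(√246, √83))

Obviously Q(γ) ⊆ Q(√246, √83), and [Q(√246, √83):Q] = 4 (since 246, 83 are distinct squarefree integers > 1 with 20418 not a perfect square). To show equality we compute the minimal polynomial of γ. From γ = √246 + √83: γ^2 = 246 + 2√(20418) + 83 = 329 + 2√(20418), so γ^2 - 329 = 2√(20418); squaring, (γ^2 - 329)^2 = 4·20418, i.e. γ^4 - 658γ^2 + 108241 - 81672 = 0, i.e. γ^4 - 658γ^2 + 26569 = 0. So γ is a root of x^4 - 658x^2 + 26569. This polynomial is irreducible over Q: it has no rational root (each ±√246 ± √83 is irrational), and any factorization into two quadratics over Q would force √(20418) ∈ Q (pairing opposite roots) or √246, √83 ∈ Q (other pairings), all impossible. Hence [Q(γ):Q] = 4 = [Q(√246, √83):Q], so Q(γ) = Q(√246, √83).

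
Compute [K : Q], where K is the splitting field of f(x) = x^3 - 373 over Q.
[K : Q] = 6

The roots of x^3 - 373 are ∛373, ω∛373, ω^2∛373 where ω = e^(2πi/3) is a primitive cube root of unity, so K = Q(∛373, ω). Now [Q(∛373):Q] = 3 (since 373 is not a perfect cube, x^3 - 373 is irreducible) and [Q(ω):Q] = 2. Both 2 and 3 divide [K:Q], and [K:Q] ≤ 3·2 = 6, so [K:Q] = 6. (Equivalently: Q(∛373) ⊂ R but ω ∉ R, so [K : Q(∛373)] = 2.)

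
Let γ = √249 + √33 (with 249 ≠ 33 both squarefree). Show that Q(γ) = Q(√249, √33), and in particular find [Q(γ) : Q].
[Q(γ) : Q] = 4 (equivalently, Q(γ) = Q(√249, √33))

Obviously Q(γ) ⊆ Q(√249, √33), and [Q(√249, √33):Q] = 4 (since 249, 33 are distinct squarefree integers > 1 with 8217 not a perfect square). To show equality we compute the minimal polynomial of γ. From γ = √249 + √33: γ^2 = 249 + 2√(8217) + 33 = 282 + 2√(8217), so γ^2 - 282 = 2√(8217); squaring, (γ^2 - 282)^2 = 4·8217, i.e. γ^4 - 564γ^2 + 79524 - 32868 = 0, i.e. γ^4 - 564γ^2 + 46656 = 0. So γ is a root of x^4 - 564x^2 + 46656. This polynomial is irreducible over Q: it has no rational root (each ±√249 ± √33 is irrational), and any factorization into two quadratics over Q would force √(8217) ∈ Q (pairing opposite roots) or √249, √33 ∈ Q (other pairings), all impossible. Hence [Q(γ):Q] = 4 = [Q(√249, √33):Q], so Q(γ) = Q(√249, √33).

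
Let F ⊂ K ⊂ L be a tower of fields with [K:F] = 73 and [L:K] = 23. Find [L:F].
[L:F] = 1679

The tower law says that for any tower of field extensions F ⊂ K ⊂ L with finite degrees, [L:F] = [L:K] · [K:F]. Here this gives [L:F] = 23 · 73 = 1679.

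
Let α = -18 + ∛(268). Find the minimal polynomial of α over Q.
m_α(x) = x^3 + 54x^2 + 972x + 5564

Set β = α + 18 = ∛(268), so β^3 = 268. Then (α + 18)^3 - 268 = 0, i.e. α is a root of g(x) = (x + 18)^3 - 268 = x^3 + 54x^2 + 972x + 5564. Since g(x) = h(x + 18) where h(x) = x^3 - 268, and h is irreducible over Q (because 268 is not a perfect cube, so h has no rational root, and a monic cubic with no rational root is irreducible), g is also irreducible (irreducibility is preserved under the substitution x → x + 18). Hence m_α(x) = x^3 + 54x^2 + 972x + 5564.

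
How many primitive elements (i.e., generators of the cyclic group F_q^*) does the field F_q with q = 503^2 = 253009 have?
There are φ(253008) = 72000 primitive elements

F_q^* is cyclic of order q - 1 = 253008. A cyclic group of order m has exactly φ(m) generators. Here m = 253008 = 2^4 · 3^2 · 7 · 251, so the number of primitive elements is φ(253008) = 72000.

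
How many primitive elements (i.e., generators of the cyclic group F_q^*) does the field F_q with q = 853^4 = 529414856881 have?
There are φ(529414856880) = 104044953600 primitive elements

F_q^* is cyclic of order q - 1 = 529414856880. A cyclic group of order m has exactly φ(m) generators. Here m = 529414856880 = 2^4 · 3 · 5 · 7 · 13 · 29 · 61 · 71 · 193, so the number of primitive elements is φ(529414856880) = 104044953600.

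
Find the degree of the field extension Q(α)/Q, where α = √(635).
[Q(α):Q] = 2

[Q(α):Q] equals the degree of the minimal polynomial of α. Here α^2 = 635 and x^2 - 635 is irreducible (d = 635 is squarefree, ≠ 1, hence not a square), so deg(m_α) = 2. Thus [Q(α):Q] = 2.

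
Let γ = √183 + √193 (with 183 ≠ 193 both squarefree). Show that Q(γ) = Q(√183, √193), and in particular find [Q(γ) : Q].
[Q(γ) : Q] = 4 (equivalently, Q(γ) = Q(√183, √193))

Obviously Q(γ) ⊆ Q(√183, √193), and [Q(√183, √193):Q] = 4 (since 183, 193 are distinct squarefree integers > 1 with 35319 not a perfect square). To show equality we compute the minimal polynomial of γ. From γ = √183 + √193: γ^2 = 183 + 2√(35319) + 193 = 376 + 2√(35319), so γ^2 - 376 = 2√(35319); squaring, (γ^2 - 376)^2 = 4·35319, i.e. γ^4 - 752γ^2 + 141376 - 141276 = 0, i.e. γ^4 - 752γ^2 + 100 = 0. So γ is a root of x^4 - 752x^2 + 100. This polynomial is irreducible over Q: it has no rational root (each ±√183 ± √193 is irrational), and any factorization into two quadratics over Q would force √(35319) ∈ Q (pairing opposite roots) or √183, √193 ∈ Q (other pairings), all impossible. Hence [Q(γ):Q] = 4 = [Q(√183, √193):Q], so Q(γ) = Q(√183, √193).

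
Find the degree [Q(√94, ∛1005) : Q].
[Q(√94, ∛1005) : Q] = 6

Let L = Q(√94, ∛1005). Since Q(√94) ⊂ L and [Q(√94):Q] = 2, the tower law gives 2 | [L:Q]. Likewise Q(∛1005) ⊂ L with [Q(∛1005):Q] = 3 (because 1005 is not a perfect cube), so 3 | [L:Q]. As gcd(2,3) = 1, [L:Q] is divisible by 6. Conversely L is generated over Q by √94 and ∛1005, so [L:Q] ≤ 2·3 = 6. Therefore [Q(√94, ∛1005) : Q] = 6.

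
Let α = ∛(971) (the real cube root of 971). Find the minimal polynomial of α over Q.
m_α(x) = x^3 - 971

α satisfies α^3 = 971, so x^3 - 971 annihilates α. By the rational root test, a rational root p/q (in lowest terms) of x^3 - 971 would satisfy p^3 = 971 q^3, forcing q = 1 and p^3 = 971; but 971 is not a perfect cube, contradiction. A monic cubic over Q with no rational root is irreducible (any nontrivial factorization would include a linear factor). Hence x^3 - 971 is the minimal polynomial of α, and in particular [Q(α):Q] = 3.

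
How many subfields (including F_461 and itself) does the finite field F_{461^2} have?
F_{461^2} has 2 subfields

The subfields of F_{p^n} are exactly the fields F_{p^d} for d | n (each is the fixed field of the unique index-d subgroup of Gal(F_{p^n}/F_p) ≅ Z/nZ). The divisors of n = 2 are {1, 2}, giving 2 subfields: F_{461^1}, F_{461^2}.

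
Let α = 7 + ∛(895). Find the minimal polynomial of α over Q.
m_α(x) = x^3 - 21x^2 + 147x - 1238

Set β = α - 7 = ∛(895), so β^3 = 895. Then (α - 7)^3 - 895 = 0, i.e. α is a root of g(x) = (x - 7)^3 - 895 = x^3 - 21x^2 + 147x - 1238. Since g(x) = h(x - 7) where h(x) = x^3 - 895, and h is irreducible over Q (because 895 is not a perfect cube, so h has no rational root, and a monic cubic with no rational root is irreducible), g is also irreducible (irreducibility is preserved under the substitution x → x - 7). Hence m_α(x) = x^3 - 21x^2 + 147x - 1238.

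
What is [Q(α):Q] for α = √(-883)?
[Q(α):Q] = 2

[Q(α):Q] equals the degree of the minimal polynomial of α. Here α^2 = -883 and x^2 + 883 is irreducible (d = -883 is squarefree, ≠ 1, hence not a square), so deg(m_α) = 2. Thus [Q(α):Q] = 2.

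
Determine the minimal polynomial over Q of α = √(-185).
m_α(x) = x^2 + 185

α satisfies α^2 + 185 = 0, so x^2 + 185 annihilates α. Since d = -185 is squarefree and ≠ 1, it is not a perfect square in Q, so x^2 + 185 has no rational root and is therefore irreducible over Q (a degree-2 polynomial over a field is irreducible iff it has no root). Hence m_α(x) = x^2 + 185.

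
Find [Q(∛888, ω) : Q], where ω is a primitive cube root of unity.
[Q(∛888, ω) : Q] = 6

[Q(∛888):Q] = 3 (min poly x^3 - 888, irreducible since 888 is not a perfect cube). [Q(ω):Q] = 2 (min poly x^2 + x + 1). Since Q(∛888) ⊂ R and ω ∉ R, we have ω ∉ Q(∛888), so x^2 + x + 1 remains irreducible over Q(∛888) and [Q(∛888, ω) : Q(∛888)] = 2. By the tower law, [Q(∛888, ω) : Q] = 3 · 2 = 6. (In fact Q(∛888, ω) is the splitting field of x^3 - 888 over Q.)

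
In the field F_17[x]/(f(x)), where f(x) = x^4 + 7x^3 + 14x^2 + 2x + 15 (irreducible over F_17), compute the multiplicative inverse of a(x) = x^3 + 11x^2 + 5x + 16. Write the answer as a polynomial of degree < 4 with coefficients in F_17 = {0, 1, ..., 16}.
a(x)^(-1) ≡ 13x^3 + 13x^2 + 11x + 13 (mod f(x))

Since f is irreducible over F_17, F_17[x]/(f) is a field and a(x) ≠ 0 has an inverse. Apply the extended Euclidean algorithm to f(x) and a(x) in F_17[x]: f(x) = (x + 13)·a(x) + (2x^2 + 6x + 11);  a(x) = (9x + 4)·(2x^2 + 6x + 11) + (x + 6);  (2x^2 + 6x + 11) = (2x + 11)·(x + 6) + (13). The last nonzero remainder is the constant 13 = gcd(f, a) in F_17. Back-substituting through the division chain expresses 13 = s(x)·a(x) + t(x)·f(x) with s(x) ≡ 16x^3 + 16x^2 + 7x + 16 (mod f), so (16x^3 + 16x^2 + 7x + 16)·a(x) ≡ 13 (mod f). Multiplying by 13^(-1) ≡ 4 in F_17 gives a(x)^(-1) ≡ 4·(16x^3 + 16x^2 + 7x + 16) ≡ 13x^3 + 13x^2 + 11x + 13 (mod f). Check: (x^3 + 11x^2 + 5x + 16)·(13x^3 + 13x^2 + 11x + 13) = 13x^6 + 3x^5 + 15x^4 + 16x^3 + 15x^2 + 3x + 4 ≡ 1 (mod x^4 + 7x^3 + 14x^2 + 2x + 15).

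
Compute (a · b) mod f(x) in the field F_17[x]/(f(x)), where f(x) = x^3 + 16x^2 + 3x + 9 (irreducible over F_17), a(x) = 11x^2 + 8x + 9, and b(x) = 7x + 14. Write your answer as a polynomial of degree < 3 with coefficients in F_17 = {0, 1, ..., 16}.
a · b ≡ 15x^2 + 12x + 11 (mod f(x))

Multiply in F_17[x]: a(x)·b(x) = (11x^2 + 8x + 9)·(7x + 14) = 9x^3 + 6x^2 + 5x + 7. This has degree ≥ 3, so divide by f(x) over F_17: 9x^3 + 6x^2 + 5x + 7 = (9)·(x^3 + 16x^2 + 3x + 9) + (15x^2 + 12x + 11). Hence a·b ≡ 15x^2 + 12x + 11 (mod f). (F_17[x]/(f) is a field with 17^3 = 4913 elements since f is irreducible of degree 3.)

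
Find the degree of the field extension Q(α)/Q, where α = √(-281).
[Q(α):Q] = 2

[Q(α):Q] equals the degree of the minimal polynomial of α. Here α^2 = -281 and x^2 + 281 is irreducible (d = -281 is squarefree, ≠ 1, hence not a square), so deg(m_α) = 2. Thus [Q(α):Q] = 2.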